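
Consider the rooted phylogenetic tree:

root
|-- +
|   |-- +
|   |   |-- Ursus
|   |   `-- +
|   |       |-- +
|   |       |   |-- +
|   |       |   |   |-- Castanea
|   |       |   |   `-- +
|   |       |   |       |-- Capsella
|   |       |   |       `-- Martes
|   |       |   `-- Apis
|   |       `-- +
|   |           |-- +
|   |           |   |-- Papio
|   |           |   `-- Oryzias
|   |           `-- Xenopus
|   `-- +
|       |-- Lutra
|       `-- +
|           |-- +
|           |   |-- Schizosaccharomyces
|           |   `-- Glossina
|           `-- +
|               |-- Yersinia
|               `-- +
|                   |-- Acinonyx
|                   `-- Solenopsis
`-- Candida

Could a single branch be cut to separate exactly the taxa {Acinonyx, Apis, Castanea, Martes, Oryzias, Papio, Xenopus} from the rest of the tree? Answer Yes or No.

No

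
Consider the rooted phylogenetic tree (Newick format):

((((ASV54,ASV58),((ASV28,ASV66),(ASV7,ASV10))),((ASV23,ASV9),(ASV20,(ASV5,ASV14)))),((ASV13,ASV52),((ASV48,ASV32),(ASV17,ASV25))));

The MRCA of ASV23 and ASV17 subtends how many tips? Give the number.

17

The MRCA of ASV23 and ASV17 is the root, so the clade is the entire tree.
That clade contains 17 terminal taxa: ASV10, ASV13, ASV14, ASV17, ASV20, ASV23, ASV25, ASV28, ASV32, ASV48, ASV5, ASV52, ASV54, ASV58, ASV66, ASV7, ASV9.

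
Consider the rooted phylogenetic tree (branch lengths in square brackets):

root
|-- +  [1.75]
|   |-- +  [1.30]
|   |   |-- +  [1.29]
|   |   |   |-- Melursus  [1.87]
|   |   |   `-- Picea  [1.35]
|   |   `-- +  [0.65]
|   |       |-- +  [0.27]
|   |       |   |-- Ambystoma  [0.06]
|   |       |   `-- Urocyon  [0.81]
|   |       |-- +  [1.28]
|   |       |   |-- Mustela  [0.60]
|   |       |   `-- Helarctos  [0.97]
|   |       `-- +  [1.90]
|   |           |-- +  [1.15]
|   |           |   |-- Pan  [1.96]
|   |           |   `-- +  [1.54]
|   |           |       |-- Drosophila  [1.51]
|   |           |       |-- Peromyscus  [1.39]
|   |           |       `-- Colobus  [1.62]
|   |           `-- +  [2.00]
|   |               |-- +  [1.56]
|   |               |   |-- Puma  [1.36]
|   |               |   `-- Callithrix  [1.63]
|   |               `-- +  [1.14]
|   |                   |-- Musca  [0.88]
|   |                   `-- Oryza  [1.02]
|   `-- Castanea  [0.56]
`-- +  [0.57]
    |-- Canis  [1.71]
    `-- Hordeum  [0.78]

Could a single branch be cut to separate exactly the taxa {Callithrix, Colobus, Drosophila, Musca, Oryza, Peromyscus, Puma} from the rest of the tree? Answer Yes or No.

No

The MRCA of the listed taxa subtends ((Pan,(Drosophila,Peromyscus,Colobus)),((Puma,Callithrix),(Musca,Oryza))).
That clade also contains Pan, which is not in the proposed group, so the group is not monophyletic.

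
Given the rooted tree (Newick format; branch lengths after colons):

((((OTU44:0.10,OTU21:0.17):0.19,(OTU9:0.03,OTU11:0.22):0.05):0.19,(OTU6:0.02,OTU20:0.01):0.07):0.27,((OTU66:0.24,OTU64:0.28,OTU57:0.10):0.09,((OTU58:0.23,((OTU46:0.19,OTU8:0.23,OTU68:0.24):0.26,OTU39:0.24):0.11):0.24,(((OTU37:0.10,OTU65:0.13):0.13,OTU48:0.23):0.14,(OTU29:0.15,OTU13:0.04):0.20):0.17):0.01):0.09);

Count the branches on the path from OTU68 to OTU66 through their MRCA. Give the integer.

The MRCA of OTU68 and OTU66 is the node subtending ((OTU66,OTU64,OTU57),((OTU58,((OTU46,OTU8,OTU68),OTU39)),(((OTU37,OTU65),OTU48),(OTU29,OTU13)))).
From OTU68 up to that node: 5 branches. From OTU66 up to the same node: 2 branches. Total: 5 + 2 = 7.

7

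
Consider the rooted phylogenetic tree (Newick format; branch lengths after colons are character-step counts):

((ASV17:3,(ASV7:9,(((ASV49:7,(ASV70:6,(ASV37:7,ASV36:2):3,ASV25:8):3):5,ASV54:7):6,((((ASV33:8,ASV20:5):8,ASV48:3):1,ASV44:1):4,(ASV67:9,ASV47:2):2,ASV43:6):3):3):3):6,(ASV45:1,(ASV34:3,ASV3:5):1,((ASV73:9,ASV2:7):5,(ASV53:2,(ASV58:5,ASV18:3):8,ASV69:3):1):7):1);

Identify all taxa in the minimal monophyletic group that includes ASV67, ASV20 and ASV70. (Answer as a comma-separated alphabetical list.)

ASV20, ASV25, ASV33, ASV36, ASV37, ASV43, ASV44, ASV47, ASV48, ASV49, ASV54, ASV67, ASV70

Tracing ASV67: it sits inside (ASV67,ASV47).
Tracing ASV20: it sits inside (ASV33,ASV20).
Tracing ASV70: it sits inside (ASV70,(ASV37,ASV36),ASV25).
The smallest clade enclosing all 3 is (((ASV49,(ASV70,(ASV37,ASV36),ASV25)),ASV54),((((ASV33,ASV20),ASV48),ASV44),(ASV67,ASV47),ASV43)); the answer is its 13 terminal taxa in alphabetical order.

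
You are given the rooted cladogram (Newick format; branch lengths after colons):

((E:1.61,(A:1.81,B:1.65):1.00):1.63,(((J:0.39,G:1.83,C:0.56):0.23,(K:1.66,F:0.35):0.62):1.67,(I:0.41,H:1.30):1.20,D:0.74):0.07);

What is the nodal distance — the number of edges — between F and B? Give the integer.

7

The MRCA of F and B is the root of the tree.
From F up to that node: 4 branches. From B up to the same node: 3 branches. Total: 4 + 3 = 7.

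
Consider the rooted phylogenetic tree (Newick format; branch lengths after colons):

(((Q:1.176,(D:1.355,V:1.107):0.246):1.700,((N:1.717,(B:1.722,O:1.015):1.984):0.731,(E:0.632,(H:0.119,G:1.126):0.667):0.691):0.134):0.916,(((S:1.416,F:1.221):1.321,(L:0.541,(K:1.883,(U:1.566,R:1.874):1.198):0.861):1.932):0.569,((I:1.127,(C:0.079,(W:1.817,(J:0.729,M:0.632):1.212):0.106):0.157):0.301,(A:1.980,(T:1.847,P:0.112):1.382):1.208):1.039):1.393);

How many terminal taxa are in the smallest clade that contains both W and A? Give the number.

8

The MRCA of W and A is the node subtending ((I,(C,(W,(J,M)))),(A,(T,P))).
That clade contains 8 terminal taxa: A, C, I, J, M, P, T, W.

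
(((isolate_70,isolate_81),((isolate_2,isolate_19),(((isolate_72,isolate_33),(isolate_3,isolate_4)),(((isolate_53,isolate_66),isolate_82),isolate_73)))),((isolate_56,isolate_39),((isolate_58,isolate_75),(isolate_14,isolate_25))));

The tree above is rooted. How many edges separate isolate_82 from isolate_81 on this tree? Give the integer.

7

The MRCA of isolate_82 and isolate_81 is the node subtending ((isolate_70,isolate_81),((isolate_2,isolate_19),(((isolate_72,isolate_33),(isolate_3,isolate_4)),(((isolate_53,isolate_66),isolate_82),isolate_73)))).
From isolate_82 up to that node: 5 branches. From isolate_81 up to the same node: 2 branches. Total: 5 + 2 = 7.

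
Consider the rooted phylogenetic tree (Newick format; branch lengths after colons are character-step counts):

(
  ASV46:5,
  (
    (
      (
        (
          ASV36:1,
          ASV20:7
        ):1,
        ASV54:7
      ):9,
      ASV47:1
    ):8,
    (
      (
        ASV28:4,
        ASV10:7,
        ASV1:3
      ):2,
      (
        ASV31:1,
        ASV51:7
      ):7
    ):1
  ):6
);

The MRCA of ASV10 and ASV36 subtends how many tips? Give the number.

9

The MRCA of ASV10 and ASV36 is the node subtending ((((ASV36,ASV20),ASV54),ASV47),((ASV28,ASV10,ASV1),(ASV31,ASV51))).
That clade contains 9 terminal taxa: ASV1, ASV10, ASV20, ASV28, ASV31, ASV36, ASV47, ASV51, ASV54.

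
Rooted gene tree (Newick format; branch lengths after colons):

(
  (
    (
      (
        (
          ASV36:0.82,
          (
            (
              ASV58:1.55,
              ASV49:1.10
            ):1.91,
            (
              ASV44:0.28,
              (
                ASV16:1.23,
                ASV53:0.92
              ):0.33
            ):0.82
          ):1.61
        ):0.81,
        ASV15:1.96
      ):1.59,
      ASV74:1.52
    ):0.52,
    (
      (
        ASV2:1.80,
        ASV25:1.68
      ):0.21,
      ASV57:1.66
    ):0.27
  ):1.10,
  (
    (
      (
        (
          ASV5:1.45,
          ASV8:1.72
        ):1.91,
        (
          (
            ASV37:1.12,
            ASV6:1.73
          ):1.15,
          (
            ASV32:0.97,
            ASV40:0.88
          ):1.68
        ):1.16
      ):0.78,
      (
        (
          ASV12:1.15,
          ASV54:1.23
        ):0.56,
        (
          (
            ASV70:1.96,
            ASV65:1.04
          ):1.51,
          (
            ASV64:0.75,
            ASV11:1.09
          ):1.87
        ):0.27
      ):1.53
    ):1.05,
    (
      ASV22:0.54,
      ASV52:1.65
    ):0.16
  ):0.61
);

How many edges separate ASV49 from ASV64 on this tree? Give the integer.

The MRCA of ASV49 and ASV64 is the root of the tree.
From ASV49 up to that node: 7 branches. From ASV64 up to the same node: 6 branches. Total: 7 + 6 = 13.

13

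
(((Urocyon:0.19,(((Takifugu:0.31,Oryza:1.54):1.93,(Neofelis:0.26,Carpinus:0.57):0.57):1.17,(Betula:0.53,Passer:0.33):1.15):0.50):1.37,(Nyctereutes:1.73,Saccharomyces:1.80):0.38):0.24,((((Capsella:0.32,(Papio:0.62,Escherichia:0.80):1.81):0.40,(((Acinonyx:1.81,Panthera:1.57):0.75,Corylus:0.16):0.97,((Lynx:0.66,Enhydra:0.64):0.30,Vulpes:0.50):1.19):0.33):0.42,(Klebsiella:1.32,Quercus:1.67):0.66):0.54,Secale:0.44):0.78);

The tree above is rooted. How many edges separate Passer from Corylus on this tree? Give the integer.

11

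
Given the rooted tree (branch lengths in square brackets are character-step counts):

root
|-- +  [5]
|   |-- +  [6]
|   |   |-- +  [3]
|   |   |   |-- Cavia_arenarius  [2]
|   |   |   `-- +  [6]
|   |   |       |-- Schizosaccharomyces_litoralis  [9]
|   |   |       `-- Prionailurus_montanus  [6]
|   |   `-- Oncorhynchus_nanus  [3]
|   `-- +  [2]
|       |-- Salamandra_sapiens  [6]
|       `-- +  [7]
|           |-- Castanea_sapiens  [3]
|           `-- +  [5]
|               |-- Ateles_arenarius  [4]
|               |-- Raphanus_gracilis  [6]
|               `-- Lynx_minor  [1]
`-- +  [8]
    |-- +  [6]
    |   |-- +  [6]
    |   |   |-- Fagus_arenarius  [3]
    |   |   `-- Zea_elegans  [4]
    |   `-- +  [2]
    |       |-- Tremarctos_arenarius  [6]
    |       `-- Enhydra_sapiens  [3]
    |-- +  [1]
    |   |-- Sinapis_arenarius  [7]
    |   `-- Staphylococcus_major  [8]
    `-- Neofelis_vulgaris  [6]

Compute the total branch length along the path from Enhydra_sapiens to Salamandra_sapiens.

The path runs Enhydra_sapiens → … → MRCA → … → Salamandra_sapiens; the MRCA is the root of the tree.
Branch lengths along that path: 3 + 2 + 6 + 8 + 5 + 2 + 6 = 32.

32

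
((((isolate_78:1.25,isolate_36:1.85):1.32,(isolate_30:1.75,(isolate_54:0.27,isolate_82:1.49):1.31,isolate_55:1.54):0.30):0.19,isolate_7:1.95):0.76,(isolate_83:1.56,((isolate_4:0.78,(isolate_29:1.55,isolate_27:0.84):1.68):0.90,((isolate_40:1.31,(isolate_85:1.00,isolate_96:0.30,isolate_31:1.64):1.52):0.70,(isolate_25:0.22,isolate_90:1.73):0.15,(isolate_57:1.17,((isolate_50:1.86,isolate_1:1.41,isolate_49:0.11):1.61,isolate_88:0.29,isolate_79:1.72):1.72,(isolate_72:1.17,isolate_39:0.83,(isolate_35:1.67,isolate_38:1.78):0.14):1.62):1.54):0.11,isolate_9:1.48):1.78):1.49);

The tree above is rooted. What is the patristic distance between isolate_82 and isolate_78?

The path runs isolate_82 → … → MRCA → … → isolate_78; the MRCA is the node subtending ((isolate_78,isolate_36),(isolate_30,(isolate_54,isolate_82),isolate_55)).
Branch lengths along that path: 1.49 + 1.31 + 0.30 + 1.32 + 1.25 = 5.67.

5.67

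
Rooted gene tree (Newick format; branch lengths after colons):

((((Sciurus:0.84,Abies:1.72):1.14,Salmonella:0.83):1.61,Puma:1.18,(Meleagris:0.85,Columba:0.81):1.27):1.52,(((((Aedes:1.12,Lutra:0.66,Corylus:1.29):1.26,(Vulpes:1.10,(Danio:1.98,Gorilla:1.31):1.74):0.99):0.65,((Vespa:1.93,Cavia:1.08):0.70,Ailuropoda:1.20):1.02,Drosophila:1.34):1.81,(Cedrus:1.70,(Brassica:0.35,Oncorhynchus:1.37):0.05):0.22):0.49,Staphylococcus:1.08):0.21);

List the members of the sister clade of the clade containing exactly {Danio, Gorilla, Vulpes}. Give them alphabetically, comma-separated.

Aedes, Corylus, Lutra

The clade containing exactly {Danio, Gorilla, Vulpes} attaches to the tree at the node subtending ((Aedes,Lutra,Corylus),(Vulpes,(Danio,Gorilla))).
The other lineage descending from that same node — the sister group — is (Aedes,Lutra,Corylus); its 3 tips in alphabetical order are the answer.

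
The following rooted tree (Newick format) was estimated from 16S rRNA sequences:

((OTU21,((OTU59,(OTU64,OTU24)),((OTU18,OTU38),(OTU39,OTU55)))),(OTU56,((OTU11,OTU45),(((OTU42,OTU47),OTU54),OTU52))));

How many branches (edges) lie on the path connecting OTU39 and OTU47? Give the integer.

11

The MRCA of OTU39 and OTU47 is the root of the tree.
From OTU39 up to that node: 5 branches. From OTU47 up to the same node: 6 branches. Total: 5 + 6 = 11.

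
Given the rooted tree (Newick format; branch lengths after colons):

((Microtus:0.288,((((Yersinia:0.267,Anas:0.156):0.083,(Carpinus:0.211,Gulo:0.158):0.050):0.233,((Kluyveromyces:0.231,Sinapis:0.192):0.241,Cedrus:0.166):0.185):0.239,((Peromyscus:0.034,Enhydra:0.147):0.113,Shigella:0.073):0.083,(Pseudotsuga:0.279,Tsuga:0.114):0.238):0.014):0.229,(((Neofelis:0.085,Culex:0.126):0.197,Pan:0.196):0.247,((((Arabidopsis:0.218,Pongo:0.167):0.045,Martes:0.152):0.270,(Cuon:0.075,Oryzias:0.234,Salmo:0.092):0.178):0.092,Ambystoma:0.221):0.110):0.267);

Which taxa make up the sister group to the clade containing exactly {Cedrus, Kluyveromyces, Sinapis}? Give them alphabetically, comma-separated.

Anas, Carpinus, Gulo, Yersinia

The clade containing exactly {Cedrus, Kluyveromyces, Sinapis} attaches to the tree at the node subtending (((Yersinia,Anas),(Carpinus,Gulo)),((Kluyveromyces,Sinapis),Cedrus)).
The other lineage descending from that same node — the sister group — is ((Yersinia,Anas),(Carpinus,Gulo)); its 4 tips in alphabetical order are the answer.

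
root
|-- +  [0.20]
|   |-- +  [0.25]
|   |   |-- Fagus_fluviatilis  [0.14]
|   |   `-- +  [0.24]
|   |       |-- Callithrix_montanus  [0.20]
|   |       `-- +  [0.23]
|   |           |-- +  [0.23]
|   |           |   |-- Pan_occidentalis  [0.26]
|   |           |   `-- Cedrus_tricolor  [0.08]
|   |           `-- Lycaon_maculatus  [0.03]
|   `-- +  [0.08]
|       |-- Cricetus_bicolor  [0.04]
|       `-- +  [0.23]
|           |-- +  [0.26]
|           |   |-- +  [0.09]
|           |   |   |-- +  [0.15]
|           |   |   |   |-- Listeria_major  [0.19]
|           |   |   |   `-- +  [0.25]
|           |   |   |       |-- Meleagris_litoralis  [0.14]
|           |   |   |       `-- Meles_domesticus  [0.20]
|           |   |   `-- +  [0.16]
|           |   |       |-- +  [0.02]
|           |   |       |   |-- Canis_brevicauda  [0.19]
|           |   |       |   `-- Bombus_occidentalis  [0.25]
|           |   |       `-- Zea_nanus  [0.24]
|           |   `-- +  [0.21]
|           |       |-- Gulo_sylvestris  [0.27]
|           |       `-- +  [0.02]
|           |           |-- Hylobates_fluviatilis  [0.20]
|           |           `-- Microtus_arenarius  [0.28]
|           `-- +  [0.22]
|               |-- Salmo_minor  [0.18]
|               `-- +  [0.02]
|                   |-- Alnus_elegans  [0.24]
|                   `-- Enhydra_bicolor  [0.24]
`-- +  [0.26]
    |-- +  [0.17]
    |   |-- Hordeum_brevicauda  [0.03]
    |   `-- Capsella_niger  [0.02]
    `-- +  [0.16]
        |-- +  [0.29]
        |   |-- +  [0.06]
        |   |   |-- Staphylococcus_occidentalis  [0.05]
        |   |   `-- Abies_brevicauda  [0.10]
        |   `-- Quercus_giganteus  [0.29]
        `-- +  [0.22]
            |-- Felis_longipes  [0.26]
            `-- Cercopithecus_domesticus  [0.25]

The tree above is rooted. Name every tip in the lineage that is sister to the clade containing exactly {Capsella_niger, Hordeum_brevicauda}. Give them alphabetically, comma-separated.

The clade containing exactly {Capsella_niger, Hordeum_brevicauda} attaches to the tree at the node subtending ((Hordeum_brevicauda,Capsella_niger),(((Staphylococcus_occidentalis,Abies_brevicauda),Quercus_giganteus),(Felis_longipes,Cercopithecus_domesticus))).
The other lineage descending from that same node — the sister group — is (((Staphylococcus_occidentalis,Abies_brevicauda),Quercus_giganteus),(Felis_longipes,Cercopithecus_domesticus)); its 5 tips in alphabetical order are the answer.

Abies_brevicauda, Cercopithecus_domesticus, Felis_longipes, Quercus_giganteus, Staphylococcus_occidentalis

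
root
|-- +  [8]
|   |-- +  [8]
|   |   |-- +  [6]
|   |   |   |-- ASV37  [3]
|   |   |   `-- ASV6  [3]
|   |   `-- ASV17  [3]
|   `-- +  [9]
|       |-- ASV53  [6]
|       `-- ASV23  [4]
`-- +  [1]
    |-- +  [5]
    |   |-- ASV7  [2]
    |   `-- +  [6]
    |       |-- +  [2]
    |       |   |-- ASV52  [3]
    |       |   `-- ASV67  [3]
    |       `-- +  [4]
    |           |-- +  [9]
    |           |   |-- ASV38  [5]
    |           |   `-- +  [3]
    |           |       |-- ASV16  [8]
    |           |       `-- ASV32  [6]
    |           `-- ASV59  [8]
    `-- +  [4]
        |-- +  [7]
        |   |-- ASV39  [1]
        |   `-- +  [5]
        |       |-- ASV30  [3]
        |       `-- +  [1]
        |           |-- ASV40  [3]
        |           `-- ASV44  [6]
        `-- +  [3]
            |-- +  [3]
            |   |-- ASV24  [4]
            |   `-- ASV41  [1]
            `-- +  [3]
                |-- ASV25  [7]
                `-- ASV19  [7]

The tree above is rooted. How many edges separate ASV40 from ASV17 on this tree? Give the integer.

9

The MRCA of ASV40 and ASV17 is the root of the tree.
From ASV40 up to that node: 6 branches. From ASV17 up to the same node: 3 branches. Total: 6 + 3 = 9.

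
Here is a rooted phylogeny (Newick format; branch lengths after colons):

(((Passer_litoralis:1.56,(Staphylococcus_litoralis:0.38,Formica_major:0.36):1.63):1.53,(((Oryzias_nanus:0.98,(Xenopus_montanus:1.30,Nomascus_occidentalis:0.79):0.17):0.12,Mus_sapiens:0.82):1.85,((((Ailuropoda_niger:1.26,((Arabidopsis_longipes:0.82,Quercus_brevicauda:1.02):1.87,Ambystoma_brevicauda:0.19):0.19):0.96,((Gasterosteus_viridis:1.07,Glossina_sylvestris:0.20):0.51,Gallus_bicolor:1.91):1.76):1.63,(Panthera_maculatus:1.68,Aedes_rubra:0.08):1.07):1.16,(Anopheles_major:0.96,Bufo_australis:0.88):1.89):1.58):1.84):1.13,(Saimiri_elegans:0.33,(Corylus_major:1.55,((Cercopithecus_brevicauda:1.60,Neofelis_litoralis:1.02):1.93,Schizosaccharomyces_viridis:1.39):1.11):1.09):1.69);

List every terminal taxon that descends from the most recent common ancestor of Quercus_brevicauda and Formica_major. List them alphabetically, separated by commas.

Aedes_rubra, Ailuropoda_niger, Ambystoma_brevicauda, Anopheles_major, Arabidopsis_longipes, Bufo_australis, Formica_major, Gallus_bicolor, Gasterosteus_viridis, Glossina_sylvestris, Mus_sapiens, Nomascus_occidentalis, Oryzias_nanus, Panthera_maculatus, Passer_litoralis, Quercus_brevicauda, Staphylococcus_litoralis, Xenopus_montanus

Tracing Quercus_brevicauda: it sits inside (Arabidopsis_longipes,Quercus_brevicauda).
Tracing Formica_major: it sits inside (Staphylococcus_litoralis,Formica_major).
The smallest clade enclosing both is ((Passer_litoralis,(Staphylococcus_litoralis,Formica_major)),(((Oryzias_nanus,(Xenopus_montanus,Nomascus_occidentalis)),Mus_sapiens),((((Ailuropoda_niger,((Arabidopsis_longipes,Quercus_brevicauda),Ambystoma_brevicauda)),((Gasterosteus_viridis,Glossina_sylvestris),Gallus_bicolor)),(Panthera_maculatus,Aedes_rubra)),(Anopheles_major,Bufo_australis)))); the answer is its 18 terminal taxa in alphabetical order.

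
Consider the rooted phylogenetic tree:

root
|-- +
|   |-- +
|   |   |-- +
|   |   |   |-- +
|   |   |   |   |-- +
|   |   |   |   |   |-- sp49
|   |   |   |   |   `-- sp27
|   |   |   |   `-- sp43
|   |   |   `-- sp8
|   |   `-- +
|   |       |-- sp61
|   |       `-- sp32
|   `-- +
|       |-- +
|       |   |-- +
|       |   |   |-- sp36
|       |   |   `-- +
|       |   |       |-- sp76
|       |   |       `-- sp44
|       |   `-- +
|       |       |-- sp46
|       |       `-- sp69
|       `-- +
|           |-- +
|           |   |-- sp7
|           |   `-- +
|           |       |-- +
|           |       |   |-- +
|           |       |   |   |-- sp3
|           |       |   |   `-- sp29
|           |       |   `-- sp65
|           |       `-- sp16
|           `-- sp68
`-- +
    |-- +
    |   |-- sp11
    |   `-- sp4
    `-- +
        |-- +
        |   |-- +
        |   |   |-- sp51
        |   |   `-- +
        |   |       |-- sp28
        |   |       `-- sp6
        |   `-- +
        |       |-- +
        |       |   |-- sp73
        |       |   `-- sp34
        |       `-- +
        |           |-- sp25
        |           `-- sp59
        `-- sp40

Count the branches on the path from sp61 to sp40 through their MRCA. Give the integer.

7

The MRCA of sp61 and sp40 is the root of the tree.
From sp61 up to that node: 4 branches. From sp40 up to the same node: 3 branches. Total: 4 + 3 = 7.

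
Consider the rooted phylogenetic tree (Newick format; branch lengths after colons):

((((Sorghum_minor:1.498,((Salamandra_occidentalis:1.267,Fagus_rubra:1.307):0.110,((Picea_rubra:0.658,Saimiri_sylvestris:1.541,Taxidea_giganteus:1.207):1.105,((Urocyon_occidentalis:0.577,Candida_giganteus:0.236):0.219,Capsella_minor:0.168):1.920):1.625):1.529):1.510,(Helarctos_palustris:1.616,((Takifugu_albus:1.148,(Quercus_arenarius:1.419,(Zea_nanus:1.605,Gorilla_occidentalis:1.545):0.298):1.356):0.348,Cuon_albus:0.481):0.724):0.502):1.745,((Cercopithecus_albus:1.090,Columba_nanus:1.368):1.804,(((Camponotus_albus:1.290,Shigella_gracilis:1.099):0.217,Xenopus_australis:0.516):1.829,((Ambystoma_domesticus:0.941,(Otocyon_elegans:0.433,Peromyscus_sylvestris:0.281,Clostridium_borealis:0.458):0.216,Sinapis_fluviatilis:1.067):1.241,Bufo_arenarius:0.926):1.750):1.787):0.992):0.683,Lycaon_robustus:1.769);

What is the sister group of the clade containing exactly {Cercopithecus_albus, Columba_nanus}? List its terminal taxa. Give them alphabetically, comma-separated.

Ambystoma_domesticus, Bufo_arenarius, Camponotus_albus, Clostridium_borealis, Otocyon_elegans, Peromyscus_sylvestris, Shigella_gracilis, Sinapis_fluviatilis, Xenopus_australis

The clade containing exactly {Cercopithecus_albus, Columba_nanus} attaches to the tree at the node subtending ((Cercopithecus_albus,Columba_nanus),(((Camponotus_albus,Shigella_gracilis),Xenopus_australis),((Ambystoma_domesticus,(Otocyon_elegans,Peromyscus_sylvestris,Clostridium_borealis),Sinapis_fluviatilis),Bufo_arenarius))).
The other lineage descending from that same node — the sister group — is (((Camponotus_albus,Shigella_gracilis),Xenopus_australis),((Ambystoma_domesticus,(Otocyon_elegans,Peromyscus_sylvestris,Clostridium_borealis),Sinapis_fluviatilis),Bufo_arenarius)); its 9 tips in alphabetical order are the answer.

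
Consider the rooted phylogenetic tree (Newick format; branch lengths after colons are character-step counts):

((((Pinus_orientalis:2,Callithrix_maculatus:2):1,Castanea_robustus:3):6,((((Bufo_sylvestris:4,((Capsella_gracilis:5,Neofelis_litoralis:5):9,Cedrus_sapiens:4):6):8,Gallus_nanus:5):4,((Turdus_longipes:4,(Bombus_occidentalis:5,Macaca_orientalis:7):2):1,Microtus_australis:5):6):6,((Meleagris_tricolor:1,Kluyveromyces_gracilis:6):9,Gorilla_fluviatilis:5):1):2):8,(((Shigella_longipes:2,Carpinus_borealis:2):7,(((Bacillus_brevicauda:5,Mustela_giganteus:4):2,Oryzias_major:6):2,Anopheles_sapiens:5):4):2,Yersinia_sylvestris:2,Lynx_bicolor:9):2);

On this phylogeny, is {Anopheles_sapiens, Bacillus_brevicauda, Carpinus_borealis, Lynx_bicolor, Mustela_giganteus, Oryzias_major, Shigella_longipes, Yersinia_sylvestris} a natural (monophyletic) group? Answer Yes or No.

Yes

The most recent common ancestor of these taxa subtends (((Shigella_longipes,Carpinus_borealis),(((Bacillus_brevicauda,Mustela_giganteus),Oryzias_major),Anopheles_sapiens)),Yersinia_sylvestris,Lynx_bicolor).
That clade has exactly 8 tips — every listed taxon and nothing else — so the group is monophyletic.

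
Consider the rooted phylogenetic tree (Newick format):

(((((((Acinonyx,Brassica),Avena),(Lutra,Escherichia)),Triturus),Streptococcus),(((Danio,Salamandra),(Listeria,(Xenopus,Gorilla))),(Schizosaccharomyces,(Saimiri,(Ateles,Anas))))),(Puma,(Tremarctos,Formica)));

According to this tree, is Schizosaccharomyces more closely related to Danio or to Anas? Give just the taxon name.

Anas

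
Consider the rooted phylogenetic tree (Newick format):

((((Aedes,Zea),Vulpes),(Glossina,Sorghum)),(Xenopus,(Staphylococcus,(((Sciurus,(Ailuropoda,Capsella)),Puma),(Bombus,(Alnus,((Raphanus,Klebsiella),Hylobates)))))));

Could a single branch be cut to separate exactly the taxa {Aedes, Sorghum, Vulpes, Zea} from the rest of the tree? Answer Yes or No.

The MRCA of the listed taxa subtends (((Aedes,Zea),Vulpes),(Glossina,Sorghum)).
That clade also contains Glossina, which is not in the proposed group, so the group is not monophyletic.

No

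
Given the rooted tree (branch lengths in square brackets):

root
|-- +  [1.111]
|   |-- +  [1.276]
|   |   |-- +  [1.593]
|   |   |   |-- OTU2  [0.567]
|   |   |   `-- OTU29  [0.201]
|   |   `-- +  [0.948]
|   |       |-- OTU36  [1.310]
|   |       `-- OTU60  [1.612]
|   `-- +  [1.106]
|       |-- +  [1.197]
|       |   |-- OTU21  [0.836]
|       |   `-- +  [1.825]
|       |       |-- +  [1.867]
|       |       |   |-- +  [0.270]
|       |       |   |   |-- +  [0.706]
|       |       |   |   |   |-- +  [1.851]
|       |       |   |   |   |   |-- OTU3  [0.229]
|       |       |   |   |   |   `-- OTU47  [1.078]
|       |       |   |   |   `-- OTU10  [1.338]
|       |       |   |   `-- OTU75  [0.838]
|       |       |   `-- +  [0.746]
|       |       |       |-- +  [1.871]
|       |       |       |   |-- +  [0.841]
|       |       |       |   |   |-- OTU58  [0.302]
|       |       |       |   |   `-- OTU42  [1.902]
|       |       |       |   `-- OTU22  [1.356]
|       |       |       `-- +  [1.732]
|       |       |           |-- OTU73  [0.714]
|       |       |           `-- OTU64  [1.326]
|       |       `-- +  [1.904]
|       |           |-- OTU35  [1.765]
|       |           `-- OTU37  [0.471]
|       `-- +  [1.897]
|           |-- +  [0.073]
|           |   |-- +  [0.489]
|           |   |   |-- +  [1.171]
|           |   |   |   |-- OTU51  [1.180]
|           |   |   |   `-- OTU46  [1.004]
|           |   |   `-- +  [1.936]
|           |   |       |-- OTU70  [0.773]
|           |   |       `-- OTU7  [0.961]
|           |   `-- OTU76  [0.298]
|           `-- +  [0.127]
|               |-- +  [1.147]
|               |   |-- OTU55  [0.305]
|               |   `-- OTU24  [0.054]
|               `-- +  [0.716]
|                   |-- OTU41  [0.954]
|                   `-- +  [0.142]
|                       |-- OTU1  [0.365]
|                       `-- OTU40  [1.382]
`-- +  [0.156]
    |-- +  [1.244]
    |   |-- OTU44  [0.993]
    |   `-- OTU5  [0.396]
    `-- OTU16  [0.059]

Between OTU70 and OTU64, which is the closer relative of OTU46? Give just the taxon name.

The MRCA of OTU46 and OTU70 subtends ((OTU51,OTU46),(OTU70,OTU7)) (4 taxa).
The MRCA of OTU46 and OTU64 subtends ((OTU21,(((((OTU3,OTU47),OTU10),OTU75),(((OTU58,OTU42),OTU22),(OTU73,OTU64))),(OTU35,OTU37))),((((OTU51,OTU46),(OTU70,OTU7)),OTU76),((OTU55,OTU24),(OTU41,(OTU1,OTU40))))) (22 taxa).
The first is nested inside the second, so OTU46 shares a more recent common ancestor with OTU70.

OTU70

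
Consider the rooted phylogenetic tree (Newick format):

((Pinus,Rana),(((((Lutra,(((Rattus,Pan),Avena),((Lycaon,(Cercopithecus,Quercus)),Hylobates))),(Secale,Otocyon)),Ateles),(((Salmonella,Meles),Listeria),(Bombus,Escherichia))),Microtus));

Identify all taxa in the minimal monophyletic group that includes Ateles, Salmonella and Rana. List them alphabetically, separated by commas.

Ateles, Avena, Bombus, Cercopithecus, Escherichia, Hylobates, Listeria, Lutra, Lycaon, Meles, Microtus, Otocyon, Pan, Pinus, Quercus, Rana, Rattus, Salmonella, Secale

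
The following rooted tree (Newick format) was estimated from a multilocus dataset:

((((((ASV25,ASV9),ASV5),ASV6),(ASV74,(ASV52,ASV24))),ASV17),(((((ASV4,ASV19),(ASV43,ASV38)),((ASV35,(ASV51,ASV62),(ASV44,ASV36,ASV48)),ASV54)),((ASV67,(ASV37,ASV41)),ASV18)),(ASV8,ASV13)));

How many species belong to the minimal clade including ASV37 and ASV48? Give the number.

15

The MRCA of ASV37 and ASV48 is the node subtending ((((ASV4,ASV19),(ASV43,ASV38)),((ASV35,(ASV51,ASV62),(ASV44,ASV36,ASV48)),ASV54)),((ASV67,(ASV37,ASV41)),ASV18)).
That clade contains 15 terminal taxa: ASV18, ASV19, ASV35, ASV36, ASV37, ASV38, ASV4, ASV41, ASV43, ASV44, ASV48, ASV51, ASV54, ASV62, ASV67.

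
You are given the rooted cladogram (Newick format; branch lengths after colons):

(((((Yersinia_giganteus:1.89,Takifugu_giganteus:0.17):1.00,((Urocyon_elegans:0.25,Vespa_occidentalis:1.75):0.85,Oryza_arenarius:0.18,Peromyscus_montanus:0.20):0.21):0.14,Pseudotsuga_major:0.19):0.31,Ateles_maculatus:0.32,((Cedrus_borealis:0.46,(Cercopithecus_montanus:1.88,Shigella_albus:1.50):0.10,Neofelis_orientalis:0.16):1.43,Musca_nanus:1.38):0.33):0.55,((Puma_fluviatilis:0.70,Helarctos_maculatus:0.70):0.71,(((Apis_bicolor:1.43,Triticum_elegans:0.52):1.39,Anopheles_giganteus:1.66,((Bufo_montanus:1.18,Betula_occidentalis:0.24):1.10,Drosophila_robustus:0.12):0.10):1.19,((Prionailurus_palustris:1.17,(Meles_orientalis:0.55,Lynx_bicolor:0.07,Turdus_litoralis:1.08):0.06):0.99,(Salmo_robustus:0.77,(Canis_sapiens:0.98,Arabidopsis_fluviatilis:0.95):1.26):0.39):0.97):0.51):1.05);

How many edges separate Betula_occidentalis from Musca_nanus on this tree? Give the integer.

9

The MRCA of Betula_occidentalis and Musca_nanus is the root of the tree.
From Betula_occidentalis up to that node: 6 branches. From Musca_nanus up to the same node: 3 branches. Total: 6 + 3 = 9.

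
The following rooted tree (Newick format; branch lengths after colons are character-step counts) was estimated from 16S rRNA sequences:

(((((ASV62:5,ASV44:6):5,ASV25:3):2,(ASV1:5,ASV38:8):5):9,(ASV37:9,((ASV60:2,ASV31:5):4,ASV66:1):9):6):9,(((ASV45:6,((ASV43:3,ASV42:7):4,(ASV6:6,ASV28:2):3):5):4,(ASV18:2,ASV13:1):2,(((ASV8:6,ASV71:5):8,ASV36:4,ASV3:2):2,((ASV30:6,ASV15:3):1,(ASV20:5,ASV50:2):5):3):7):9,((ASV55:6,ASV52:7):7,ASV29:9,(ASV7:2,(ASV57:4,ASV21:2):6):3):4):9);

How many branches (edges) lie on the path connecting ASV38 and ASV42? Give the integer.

The MRCA of ASV38 and ASV42 is the root of the tree.
From ASV38 up to that node: 4 branches. From ASV42 up to the same node: 6 branches. Total: 4 + 6 = 10.

10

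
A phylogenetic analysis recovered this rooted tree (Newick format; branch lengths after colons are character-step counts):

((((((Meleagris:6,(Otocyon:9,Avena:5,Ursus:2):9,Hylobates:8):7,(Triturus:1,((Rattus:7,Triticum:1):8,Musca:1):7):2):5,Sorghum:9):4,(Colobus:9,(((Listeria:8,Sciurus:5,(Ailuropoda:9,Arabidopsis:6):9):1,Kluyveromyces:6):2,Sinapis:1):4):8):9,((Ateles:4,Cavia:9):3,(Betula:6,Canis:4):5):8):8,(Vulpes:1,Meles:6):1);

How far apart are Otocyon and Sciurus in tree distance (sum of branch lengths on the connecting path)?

54

The path runs Otocyon → … → MRCA → … → Sciurus; the MRCA is the node subtending ((((Meleagris,(Otocyon,Avena,Ursus),Hylobates),(Triturus,((Rattus,Triticum),Musca))),Sorghum),(Colobus,(((Listeria,Sciurus,(Ailuropoda,Arabidopsis)),Kluyveromyces),Sinapis))).
Branch lengths along that path: 9 + 9 + 7 + 5 + 4 + 8 + 4 + 2 + 1 + 5 = 54.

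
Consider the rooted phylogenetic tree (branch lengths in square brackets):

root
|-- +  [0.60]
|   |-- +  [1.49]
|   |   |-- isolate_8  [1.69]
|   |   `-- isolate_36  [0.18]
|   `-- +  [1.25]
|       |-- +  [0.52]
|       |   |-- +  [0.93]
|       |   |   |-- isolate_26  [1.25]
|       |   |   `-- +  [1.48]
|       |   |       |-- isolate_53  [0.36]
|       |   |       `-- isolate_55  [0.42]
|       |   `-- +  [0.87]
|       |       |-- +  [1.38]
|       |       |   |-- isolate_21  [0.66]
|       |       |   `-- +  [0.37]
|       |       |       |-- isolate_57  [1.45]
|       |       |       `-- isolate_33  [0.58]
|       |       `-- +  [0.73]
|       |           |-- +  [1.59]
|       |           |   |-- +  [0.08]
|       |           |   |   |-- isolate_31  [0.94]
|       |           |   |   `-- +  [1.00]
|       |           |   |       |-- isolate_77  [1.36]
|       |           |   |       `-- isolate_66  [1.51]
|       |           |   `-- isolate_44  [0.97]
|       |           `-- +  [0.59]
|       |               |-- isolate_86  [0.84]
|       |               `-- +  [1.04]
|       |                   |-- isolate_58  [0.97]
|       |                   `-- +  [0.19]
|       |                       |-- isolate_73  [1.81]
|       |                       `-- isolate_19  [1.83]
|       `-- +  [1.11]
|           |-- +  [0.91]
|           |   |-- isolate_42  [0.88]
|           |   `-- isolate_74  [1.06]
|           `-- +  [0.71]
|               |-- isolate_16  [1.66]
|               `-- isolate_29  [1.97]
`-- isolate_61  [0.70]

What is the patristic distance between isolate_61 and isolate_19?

The path runs isolate_61 → … → MRCA → … → isolate_19; the MRCA is the root of the tree.
Branch lengths along that path: 0.70 + 0.60 + 1.25 + 0.52 + 0.87 + 0.73 + 0.59 + 1.04 + 0.19 + 1.83 = 8.32.

8.32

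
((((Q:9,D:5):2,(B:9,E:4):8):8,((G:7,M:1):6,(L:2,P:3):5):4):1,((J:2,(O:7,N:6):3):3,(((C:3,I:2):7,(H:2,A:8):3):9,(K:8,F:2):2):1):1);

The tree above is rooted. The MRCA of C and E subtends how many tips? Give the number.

17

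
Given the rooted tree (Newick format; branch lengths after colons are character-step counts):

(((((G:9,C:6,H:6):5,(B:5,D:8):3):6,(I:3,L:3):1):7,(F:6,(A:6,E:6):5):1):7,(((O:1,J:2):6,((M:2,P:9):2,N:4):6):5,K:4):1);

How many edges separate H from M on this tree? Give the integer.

The MRCA of H and M is the root of the tree.
From H up to that node: 5 branches. From M up to the same node: 5 branches. Total: 5 + 5 = 10.

10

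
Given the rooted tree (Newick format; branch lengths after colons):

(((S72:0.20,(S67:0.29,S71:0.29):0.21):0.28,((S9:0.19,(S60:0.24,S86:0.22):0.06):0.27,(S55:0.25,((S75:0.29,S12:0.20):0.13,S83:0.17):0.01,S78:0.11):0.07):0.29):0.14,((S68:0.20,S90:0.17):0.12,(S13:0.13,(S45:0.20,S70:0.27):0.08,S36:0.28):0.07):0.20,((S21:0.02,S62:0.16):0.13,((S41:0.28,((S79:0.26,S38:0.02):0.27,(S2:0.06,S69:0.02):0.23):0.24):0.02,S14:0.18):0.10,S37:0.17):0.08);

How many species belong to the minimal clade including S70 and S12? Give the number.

The MRCA of S70 and S12 is the root, so the clade is the entire tree.
That clade contains 26 terminal taxa: S12, S13, S14, S2, S21, S36, S37, S38, S41, S45, S55, S60, S62, S67, S68, S69, S70, S71, S72, S75, S78, S79, S83, S86, S9, S90.

26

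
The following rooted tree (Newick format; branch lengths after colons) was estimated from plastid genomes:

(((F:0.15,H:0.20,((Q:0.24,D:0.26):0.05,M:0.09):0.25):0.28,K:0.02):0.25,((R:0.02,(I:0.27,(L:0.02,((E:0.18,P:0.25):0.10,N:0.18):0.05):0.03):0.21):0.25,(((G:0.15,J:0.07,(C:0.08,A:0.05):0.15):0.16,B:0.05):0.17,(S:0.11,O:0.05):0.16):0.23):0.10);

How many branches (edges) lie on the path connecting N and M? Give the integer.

10

The MRCA of N and M is the root of the tree.
From N up to that node: 6 branches. From M up to the same node: 4 branches. Total: 6 + 4 = 10.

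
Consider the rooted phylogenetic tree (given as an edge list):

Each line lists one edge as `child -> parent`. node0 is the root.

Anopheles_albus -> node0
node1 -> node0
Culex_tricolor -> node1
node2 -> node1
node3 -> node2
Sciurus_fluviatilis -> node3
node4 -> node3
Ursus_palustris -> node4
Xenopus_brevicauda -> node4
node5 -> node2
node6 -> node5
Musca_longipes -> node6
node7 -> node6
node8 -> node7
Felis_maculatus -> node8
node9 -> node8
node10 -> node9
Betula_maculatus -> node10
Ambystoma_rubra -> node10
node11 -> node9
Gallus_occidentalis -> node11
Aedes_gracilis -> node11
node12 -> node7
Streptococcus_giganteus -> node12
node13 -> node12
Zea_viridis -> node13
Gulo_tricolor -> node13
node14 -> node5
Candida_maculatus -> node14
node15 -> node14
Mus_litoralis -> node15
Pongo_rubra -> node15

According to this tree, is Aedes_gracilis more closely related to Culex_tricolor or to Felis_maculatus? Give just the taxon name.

Felis_maculatus

The MRCA of Aedes_gracilis and Felis_maculatus subtends (Felis_maculatus,((Betula_maculatus,Ambystoma_rubra),(Gallus_occidentalis,Aedes_gracilis))) (5 taxa).
The MRCA of Aedes_gracilis and Culex_tricolor subtends (Culex_tricolor,((Sciurus_fluviatilis,(Ursus_palustris,Xenopus_brevicauda)),((Musca_longipes,((Felis_maculatus,((Betula_maculatus,Ambystoma_rubra),(Gallus_occidentalis,Aedes_gracilis))),(Streptococcus_giganteus,(Zea_viridis,Gulo_tricolor)))),(Candida_maculatus,(Mus_litoralis,Pongo_rubra))))) (16 taxa).
The first is nested inside the second, so Aedes_gracilis shares a more recent common ancestor with Felis_maculatus.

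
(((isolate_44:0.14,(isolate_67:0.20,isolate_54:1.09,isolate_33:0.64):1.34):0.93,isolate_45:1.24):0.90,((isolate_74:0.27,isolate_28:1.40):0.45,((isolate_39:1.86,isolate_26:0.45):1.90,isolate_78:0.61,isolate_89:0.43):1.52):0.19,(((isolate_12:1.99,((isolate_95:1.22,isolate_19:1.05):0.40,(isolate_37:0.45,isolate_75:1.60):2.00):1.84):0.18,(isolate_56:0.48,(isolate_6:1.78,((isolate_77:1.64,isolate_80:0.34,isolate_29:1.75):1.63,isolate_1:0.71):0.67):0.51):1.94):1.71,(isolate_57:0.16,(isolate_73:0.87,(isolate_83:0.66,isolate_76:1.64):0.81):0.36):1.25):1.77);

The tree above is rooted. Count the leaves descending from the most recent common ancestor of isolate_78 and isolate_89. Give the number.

4

The MRCA of isolate_78 and isolate_89 is the node subtending ((isolate_39,isolate_26),isolate_78,isolate_89).
That clade contains 4 terminal taxa: isolate_26, isolate_39, isolate_78, isolate_89.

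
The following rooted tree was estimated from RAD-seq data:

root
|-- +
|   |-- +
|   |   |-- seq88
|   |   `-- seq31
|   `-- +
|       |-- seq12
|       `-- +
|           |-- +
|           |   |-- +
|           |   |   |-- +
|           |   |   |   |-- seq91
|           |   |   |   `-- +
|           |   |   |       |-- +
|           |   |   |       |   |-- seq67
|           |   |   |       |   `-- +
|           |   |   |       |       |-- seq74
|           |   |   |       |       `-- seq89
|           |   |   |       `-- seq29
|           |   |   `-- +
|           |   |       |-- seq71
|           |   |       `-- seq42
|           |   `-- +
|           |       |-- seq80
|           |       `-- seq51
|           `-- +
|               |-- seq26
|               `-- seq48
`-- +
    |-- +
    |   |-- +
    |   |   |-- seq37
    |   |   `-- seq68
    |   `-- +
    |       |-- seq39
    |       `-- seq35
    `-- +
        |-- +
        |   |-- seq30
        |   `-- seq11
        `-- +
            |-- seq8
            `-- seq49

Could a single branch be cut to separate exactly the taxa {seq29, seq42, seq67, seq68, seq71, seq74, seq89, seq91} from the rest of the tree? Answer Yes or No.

No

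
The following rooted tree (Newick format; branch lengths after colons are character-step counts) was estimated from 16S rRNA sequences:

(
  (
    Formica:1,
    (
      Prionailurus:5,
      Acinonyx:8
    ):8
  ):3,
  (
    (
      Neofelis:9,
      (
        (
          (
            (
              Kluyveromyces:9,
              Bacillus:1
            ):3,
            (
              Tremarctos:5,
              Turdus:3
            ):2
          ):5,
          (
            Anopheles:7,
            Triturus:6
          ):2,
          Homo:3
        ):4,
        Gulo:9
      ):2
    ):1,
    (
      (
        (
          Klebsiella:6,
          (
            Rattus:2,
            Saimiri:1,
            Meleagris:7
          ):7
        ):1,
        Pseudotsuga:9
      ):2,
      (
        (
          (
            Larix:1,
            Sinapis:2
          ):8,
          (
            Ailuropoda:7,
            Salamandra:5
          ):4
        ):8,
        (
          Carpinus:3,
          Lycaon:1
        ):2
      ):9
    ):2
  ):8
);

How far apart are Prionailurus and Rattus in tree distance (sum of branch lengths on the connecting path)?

The path runs Prionailurus → … → MRCA → … → Rattus; the MRCA is the root of the tree.
Branch lengths along that path: 5 + 8 + 3 + 8 + 2 + 2 + 1 + 7 + 2 = 38.

38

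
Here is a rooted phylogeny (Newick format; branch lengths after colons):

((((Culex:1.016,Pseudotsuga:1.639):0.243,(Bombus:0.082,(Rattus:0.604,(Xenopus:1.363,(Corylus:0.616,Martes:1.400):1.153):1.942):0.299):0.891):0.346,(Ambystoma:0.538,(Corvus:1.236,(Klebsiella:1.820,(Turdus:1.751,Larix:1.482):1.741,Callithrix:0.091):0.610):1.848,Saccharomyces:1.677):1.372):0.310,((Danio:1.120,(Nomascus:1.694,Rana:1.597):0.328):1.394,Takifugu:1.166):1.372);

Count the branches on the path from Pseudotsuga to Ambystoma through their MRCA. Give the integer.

5

The MRCA of Pseudotsuga and Ambystoma is the node subtending (((Culex,Pseudotsuga),(Bombus,(Rattus,(Xenopus,(Corylus,Martes))))),(Ambystoma,(Corvus,(Klebsiella,(Turdus,Larix),Callithrix)),Saccharomyces)).
From Pseudotsuga up to that node: 3 branches. From Ambystoma up to the same node: 2 branches. Total: 3 + 2 = 5.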